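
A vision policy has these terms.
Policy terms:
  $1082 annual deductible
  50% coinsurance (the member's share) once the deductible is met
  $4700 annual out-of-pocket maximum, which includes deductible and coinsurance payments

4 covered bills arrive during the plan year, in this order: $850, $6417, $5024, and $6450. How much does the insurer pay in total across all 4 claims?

$14041

Claim 1 ($850): fully absorbed by the deductible. Member pays $850; OOP now $850. Insurer: $850 − $850 = $0.
Claim 2 ($6417): deductible takes $232, $6185 remains; coinsurance $6185 × 50% = $3092.50. Cost to member: $3324.50. OOP to date $4174.50. Insurer: $6417 − $3324.50 = $3092.50.
Claim 3 ($5024): deductible met; 50% of $5024 = $2512. That would push OOP to $6686.50, over the $4700 cap, so member pays $4700 − $4174.50 = $525.50. Plan pays $5024 − $525.50 = $4498.50.
Claim 4 ($6450): deductible already satisfied, so member's share is 50% × $6450 = $3225. That would push OOP to $7925, over the $4700 cap, so member pays $4700 − $4700 = $0. Plan pays $6450 − $0 = $6450.
Insurer total = bills − member's total = $18741 − $4700 = $14041.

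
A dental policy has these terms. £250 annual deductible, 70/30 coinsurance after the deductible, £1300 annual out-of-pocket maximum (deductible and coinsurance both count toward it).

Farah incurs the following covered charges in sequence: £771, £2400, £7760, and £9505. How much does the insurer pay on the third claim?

£7586.30

Bill 1, £771: £250 finishes the deductible; £521 goes to coinsurance; patient's 30% is £156.30. Patient pays £406.30; OOP now £406.30. Insurer: £771 − £406.30 = £364.70.
Bill 2, £2400: deductible met; 30% of £2400 = £720. Patient pays £720; OOP now £1126.30. Insurer: £2400 − £720 = £1680.
Bill 3, £7760: deductible met; 30% of £7760 = £2328. Adding that to £1126.30 gives £3454.30, past the £1300 cap; patient pays only £1300 − £1126.30 = £173.70. Insurer: £7760 − £173.70 = £7586.30.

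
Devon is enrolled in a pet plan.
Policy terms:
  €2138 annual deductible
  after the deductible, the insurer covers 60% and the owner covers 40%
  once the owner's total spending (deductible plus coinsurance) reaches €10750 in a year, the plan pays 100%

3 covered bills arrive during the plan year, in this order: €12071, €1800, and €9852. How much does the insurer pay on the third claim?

€5933.20

Bill 1, €12071: deductible takes €2138, €9933 remains; 40% of €9933 = €3973.20. Owner pays €6111.20; OOP now €6111.20. Plan pays €12071 − €6111.20 = €5959.80.
Bill 2, €1800: deductible already satisfied, so owner's share is 40% × €1800 = €720. Cost to owner: €720. OOP to date €6831.20. Insurer: €1800 − €720 = €1080.
Bill 3, €9852: 40% coinsurance on €9852 = €3940.80. Adding that to €6831.20 gives €10772, past the €10750 cap; owner pays only €10750 − €6831.20 = €3918.80. Insurer: €9852 − €3918.80 = €5933.20.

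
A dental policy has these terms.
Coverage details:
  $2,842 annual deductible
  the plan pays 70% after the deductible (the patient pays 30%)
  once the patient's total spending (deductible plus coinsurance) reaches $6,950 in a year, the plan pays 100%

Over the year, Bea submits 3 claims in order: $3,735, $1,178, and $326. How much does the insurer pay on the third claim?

$228.20

#1 ($3,735): $2,842 finishes the deductible; $893 goes to coinsurance; 30% of $893 = $267.90. Patient pays $3,109.90; OOP now $3,109.90. Insurer: $3,735 − $3,109.90 = $625.10.
#2 ($1,178): 30% coinsurance on $1,178 = $353.40. Patient pays $353.40; OOP now $3,463.30. Plan pays $1,178 − $353.40 = $824.60.
#3 ($326): 30% coinsurance on $326 = $97.80. Patient owes $97.80 (running OOP $3,561.10). Insurer: $326 − $97.80 = $228.20.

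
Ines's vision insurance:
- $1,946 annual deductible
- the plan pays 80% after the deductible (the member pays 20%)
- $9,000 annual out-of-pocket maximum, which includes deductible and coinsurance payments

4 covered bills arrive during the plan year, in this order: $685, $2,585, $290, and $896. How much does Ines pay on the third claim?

Bill 1, $685: fully absorbed by the deductible. Cost to member: $685. OOP to date $685.
Bill 2, $2,585: $1,261 finishes the deductible; $1,324 goes to coinsurance; 20% of $1,324 = $264.80. Member owes $1,525.80 (running OOP $2,210.80).
Bill 3, $290: deductible already satisfied, so member's share is 20% × $290 = $58. Member pays $58; OOP now $2,268.80.

$58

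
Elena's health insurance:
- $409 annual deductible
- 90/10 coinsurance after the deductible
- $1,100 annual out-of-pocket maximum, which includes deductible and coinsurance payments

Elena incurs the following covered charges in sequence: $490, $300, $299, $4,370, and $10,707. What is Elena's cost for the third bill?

$29.90

#1 ($490): deductible takes $409, $81 remains; 10% of $81 = $8.10. Cost to patient: $417.10. OOP to date $417.10.
#2 ($300): deductible already satisfied, so patient's share is 10% × $300 = $30. Cost to patient: $30. OOP to date $447.10.
#3 ($299): deductible met; 10% of $299 = $29.90. Cost to patient: $29.90. OOP to date $477.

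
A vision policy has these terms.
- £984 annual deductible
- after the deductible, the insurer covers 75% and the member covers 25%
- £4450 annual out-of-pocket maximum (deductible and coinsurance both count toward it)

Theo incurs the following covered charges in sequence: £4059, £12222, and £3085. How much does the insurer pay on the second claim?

Claim 1 — £4059: £984 to deductible, leaving £3075; 25% of £3075 = £768.75. Member owes £1752.75 (running OOP £1752.75). Plan pays £4059 − £1752.75 = £2306.25.
Claim 2 — £12222: deductible met; 25% of £12222 = £3055.50. Adding that to £1752.75 gives £4808.25, past the £4450 cap; member pays only £4450 − £1752.75 = £2697.25. Insurer: £12222 − £2697.25 = £9524.75.

£9524.75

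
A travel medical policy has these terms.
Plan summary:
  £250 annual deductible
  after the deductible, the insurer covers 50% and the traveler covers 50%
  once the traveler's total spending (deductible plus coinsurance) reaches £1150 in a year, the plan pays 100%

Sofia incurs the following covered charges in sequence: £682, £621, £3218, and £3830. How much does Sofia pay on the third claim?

Claim 1 — £682: deductible takes £250, £432 remains; 50% of £432 = £216. Traveler owes £466 (running OOP £466).
Claim 2 — £621: 50% coinsurance on £621 = £310.50. Cost to traveler: £310.50. OOP to date £776.50.
Claim 3 — £3218: deductible already satisfied, so traveler's share is 50% × £3218 = £1609. Adding that to £776.50 gives £2385.50, past the £1150 cap; traveler pays only £1150 − £776.50 = £373.50.

£373.50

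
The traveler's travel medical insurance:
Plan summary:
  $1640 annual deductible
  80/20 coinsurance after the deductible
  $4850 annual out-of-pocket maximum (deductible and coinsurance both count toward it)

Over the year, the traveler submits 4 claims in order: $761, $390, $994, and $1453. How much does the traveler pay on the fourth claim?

$290.60

Claim 1 ($761): entire amount goes to the deductible. Traveler owes $761 (running OOP $761).
Claim 2 ($390): entire amount goes to the deductible. Traveler owes $390 (running OOP $1151).
Claim 3 ($994): deductible takes $489, $505 remains; traveler's 20% is $101. Traveler owes $590 (running OOP $1741).
Claim 4 ($1453): deductible met; 20% of $1453 = $290.60. Traveler owes $290.60 (running OOP $2031.60).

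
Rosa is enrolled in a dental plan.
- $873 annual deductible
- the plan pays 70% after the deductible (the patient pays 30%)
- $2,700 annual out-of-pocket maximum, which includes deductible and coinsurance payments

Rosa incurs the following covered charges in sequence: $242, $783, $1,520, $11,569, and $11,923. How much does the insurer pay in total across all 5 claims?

$23,337

Claim 1 — $242: fully absorbed by the deductible. Cost to patient: $242. OOP to date $242. Plan pays $242 − $242 = $0.
Claim 2 — $783: $631 to deductible, leaving $152; 30% of $152 = $45.60. Patient pays $676.60; OOP now $918.60. Insurer: $783 − $676.60 = $106.40.
Claim 3 — $1,520: deductible met; 30% of $1,520 = $456. Cost to patient: $456. OOP to date $1,374.60. Plan pays $1,520 − $456 = $1,064.
Claim 4 — $11,569: 30% coinsurance on $11,569 = $3,470.70. Adding that to $1,374.60 gives $4,845.30, past the $2,700 cap; patient pays only $2,700 − $1,374.60 = $1,325.40. Plan pays $11,569 − $1,325.40 = $10,243.60.
Claim 5 — $11,923: deductible met; 30% of $11,923 = $3,576.90. Adding that to $2,700 gives $6,276.90, past the $2,700 cap; patient pays only $2,700 − $2,700 = $0. Plan pays $11,923 − $0 = $11,923.
Insurer total = bills − patient's total = $26,037 − $2,700 = $23,337.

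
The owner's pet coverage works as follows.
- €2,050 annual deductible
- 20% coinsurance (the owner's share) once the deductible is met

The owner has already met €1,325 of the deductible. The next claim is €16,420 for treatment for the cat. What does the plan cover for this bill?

€12,556

Remaining deductible: €2,050 − €1,325 = €725.
After the €725 deductible portion, €16,420 − €725 = €15,695 is subject to coinsurance.
Coinsurance: €15,695 × 20% = €3,139.
So the owner owes €725 + €3,139 = €3,864.
The insurer covers the remainder: €16,420 − €3,864 = €12,556.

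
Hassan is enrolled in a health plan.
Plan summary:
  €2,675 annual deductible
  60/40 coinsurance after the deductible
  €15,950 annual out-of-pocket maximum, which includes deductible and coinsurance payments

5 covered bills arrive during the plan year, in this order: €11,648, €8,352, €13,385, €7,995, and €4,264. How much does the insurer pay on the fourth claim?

#1 (€11,648): €2,675 to deductible, leaving €8,973; coinsurance €8,973 × 40% = €3,589.20. Patient owes €6,264.20 (running OOP €6,264.20). Plan pays €11,648 − €6,264.20 = €5,383.80.
#2 (€8,352): deductible already satisfied, so patient's share is 40% × €8,352 = €3,340.80. Patient pays €3,340.80; OOP now €9,605. Plan pays €8,352 − €3,340.80 = €5,011.20.
#3 (€13,385): deductible already satisfied, so patient's share is 40% × €13,385 = €5,354. Patient pays €5,354; OOP now €14,959. Insurer: €13,385 − €5,354 = €8,031.
#4 (€7,995): deductible already satisfied, so patient's share is 40% × €7,995 = €3,198. OOP would hit €18,157 > €15,950, so the cap limits the patient to €15,950 − €14,959 = €991. Insurer: €7,995 − €991 = €7,004.

€7,004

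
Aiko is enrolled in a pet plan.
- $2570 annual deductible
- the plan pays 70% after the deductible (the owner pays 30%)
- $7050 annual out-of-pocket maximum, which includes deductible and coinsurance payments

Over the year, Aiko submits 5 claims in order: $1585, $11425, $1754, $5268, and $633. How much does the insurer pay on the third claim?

$1227.80

Claim 1 ($1585): entire amount goes to the deductible. Owner pays $1585; OOP now $1585. Insurer: $1585 − $1585 = $0.
Claim 2 ($11425): $985 to deductible, leaving $10440; 30% of $10440 = $3132. Owner pays $4117; OOP now $5702. Plan pays $11425 − $4117 = $7308.
Claim 3 ($1754): deductible met; 30% of $1754 = $526.20. Cost to owner: $526.20. OOP to date $6228.20. Insurer: $1754 − $526.20 = $1227.80.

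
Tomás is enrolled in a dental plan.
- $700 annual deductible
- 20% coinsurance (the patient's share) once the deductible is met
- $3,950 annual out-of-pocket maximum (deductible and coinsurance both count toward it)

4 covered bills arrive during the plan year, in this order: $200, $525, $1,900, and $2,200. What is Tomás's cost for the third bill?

$380

Claim 1 — $200: fully absorbed by the deductible. Patient pays $200; OOP now $200.
Claim 2 — $525: $500 to deductible, leaving $25; coinsurance $25 × 20% = $5. Cost to patient: $505. OOP to date $705.
Claim 3 — $1,900: deductible met; 20% of $1,900 = $380. Patient pays $380; OOP now $1,085.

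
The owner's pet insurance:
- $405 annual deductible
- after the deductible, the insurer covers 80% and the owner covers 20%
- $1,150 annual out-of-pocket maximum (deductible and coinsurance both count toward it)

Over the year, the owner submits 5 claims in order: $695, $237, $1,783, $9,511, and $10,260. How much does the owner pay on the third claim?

$356.60

Claim 1 ($695): $405 to deductible, leaving $290; owner's 20% is $58. Cost to owner: $463. OOP to date $463.
Claim 2 ($237): deductible already satisfied, so owner's share is 20% × $237 = $47.40. Owner owes $47.40 (running OOP $510.40).
Claim 3 ($1,783): 20% coinsurance on $1,783 = $356.60. Owner pays $356.60; OOP now $867.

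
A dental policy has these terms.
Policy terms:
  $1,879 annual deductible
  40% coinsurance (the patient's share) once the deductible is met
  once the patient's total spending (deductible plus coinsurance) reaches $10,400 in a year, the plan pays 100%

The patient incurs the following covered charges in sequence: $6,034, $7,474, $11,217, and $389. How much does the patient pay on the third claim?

$3,869.40

Claim 1 — $6,034: deductible takes $1,879, $4,155 remains; 40% of $4,155 = $1,662. Patient pays $3,541; OOP now $3,541.
Claim 2 — $7,474: 40% coinsurance on $7,474 = $2,989.60. Patient pays $2,989.60; OOP now $6,530.60.
Claim 3 — $11,217: deductible met; 40% of $11,217 = $4,486.80. That would push OOP to $11,017.40, over the $10,400 cap, so patient pays $10,400 − $6,530.60 = $3,869.40.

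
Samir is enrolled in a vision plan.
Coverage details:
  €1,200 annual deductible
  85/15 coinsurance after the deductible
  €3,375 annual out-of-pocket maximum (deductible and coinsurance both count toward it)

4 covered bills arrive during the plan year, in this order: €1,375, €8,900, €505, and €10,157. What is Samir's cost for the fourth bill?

€738

Claim 1 — €1,375: €1,200 to deductible, leaving €175; member's 15% is €26.25. Member owes €1,226.25 (running OOP €1,226.25).
Claim 2 — €8,900: deductible met; 15% of €8,900 = €1,335. Member owes €1,335 (running OOP €2,561.25).
Claim 3 — €505: 15% coinsurance on €505 = €75.75. Member owes €75.75 (running OOP €2,637).
Claim 4 — €10,157: 15% coinsurance on €10,157 = €1,523.55. OOP would hit €4,160.55 > €3,375, so the cap limits the member to €3,375 − €2,637 = €738.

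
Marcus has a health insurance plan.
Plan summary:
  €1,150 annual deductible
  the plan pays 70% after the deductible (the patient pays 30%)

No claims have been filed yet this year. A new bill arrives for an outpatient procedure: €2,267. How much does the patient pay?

€1,485.10

Nothing has been paid toward the €1,150 deductible, so the first €1,150 of this charge is applied there.
That leaves €2,267 − €1,150 = €1,117 for coinsurance.
Coinsurance: €1,117 × 30% = €335.10.
Patient responsibility: €1,150 + €335.10 = €1,485.10.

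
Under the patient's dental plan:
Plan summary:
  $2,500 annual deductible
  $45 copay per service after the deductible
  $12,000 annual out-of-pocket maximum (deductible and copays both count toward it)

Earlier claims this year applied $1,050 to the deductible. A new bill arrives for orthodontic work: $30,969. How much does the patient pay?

Remaining deductible: $2,500 − $1,050 = $1,450.
After the $1,450 deductible portion, $30,969 − $1,450 = $29,519 is subject to the copay.
Copay on this service: $45.
That puts the patient's cost at $1,450 + $45 = $1,495 before any cap.
Year-to-date out-of-pocket becomes $1,050 + $1,495 = $2,545, still under the $12,000 maximum, so no cap applies.

$1,495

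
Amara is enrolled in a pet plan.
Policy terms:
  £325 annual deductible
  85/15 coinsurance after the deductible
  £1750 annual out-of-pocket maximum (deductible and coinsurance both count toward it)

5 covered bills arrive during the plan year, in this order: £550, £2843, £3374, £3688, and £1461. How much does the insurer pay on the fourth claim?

£3229.30

#1 (£550): £325 to deductible, leaving £225; coinsurance £225 × 15% = £33.75. Owner pays £358.75; OOP now £358.75. Plan pays £550 − £358.75 = £191.25.
#2 (£2843): 15% coinsurance on £2843 = £426.45. Owner pays £426.45; OOP now £785.20. Plan pays £2843 − £426.45 = £2416.55.
#3 (£3374): 15% coinsurance on £3374 = £506.10. Owner owes £506.10 (running OOP £1291.30). Plan pays £3374 − £506.10 = £2867.90.
#4 (£3688): deductible met; 15% of £3688 = £553.20. OOP would hit £1844.50 > £1750, so the cap limits the owner to £1750 − £1291.30 = £458.70. Insurer: £3688 − £458.70 = £3229.30.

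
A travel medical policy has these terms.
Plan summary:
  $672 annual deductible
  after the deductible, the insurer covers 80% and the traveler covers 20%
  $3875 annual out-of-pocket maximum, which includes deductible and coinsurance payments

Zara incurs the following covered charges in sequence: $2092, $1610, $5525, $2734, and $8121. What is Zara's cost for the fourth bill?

Claim 1 ($2092): deductible takes $672, $1420 remains; coinsurance $1420 × 20% = $284. Traveler owes $956 (running OOP $956).
Claim 2 ($1610): deductible already satisfied, so traveler's share is 20% × $1610 = $322. Traveler owes $322 (running OOP $1278).
Claim 3 ($5525): 20% coinsurance on $5525 = $1105. Traveler owes $1105 (running OOP $2383).
Claim 4 ($2734): 20% coinsurance on $2734 = $546.80. Cost to traveler: $546.80. OOP to date $2929.80.

$546.80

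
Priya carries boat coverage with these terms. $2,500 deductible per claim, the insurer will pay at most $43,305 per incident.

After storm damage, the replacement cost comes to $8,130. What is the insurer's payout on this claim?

$5,630

Less the $2,500 deductible: $8,130 − $2,500 = $5,630.
$5,630 ≤ $43,305, so the limit doesn't bind; insurer pays $5,630.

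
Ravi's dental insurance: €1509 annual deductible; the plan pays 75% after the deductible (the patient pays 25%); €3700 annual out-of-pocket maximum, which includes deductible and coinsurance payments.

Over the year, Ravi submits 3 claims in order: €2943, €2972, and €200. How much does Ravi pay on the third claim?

Bill 1, €2943: €1509 finishes the deductible; €1434 goes to coinsurance; 25% of €1434 = €358.50. Patient pays €1867.50; OOP now €1867.50.
Bill 2, €2972: 25% coinsurance on €2972 = €743. Patient owes €743 (running OOP €2610.50).
Bill 3, €200: deductible met; 25% of €200 = €50. Patient pays €50; OOP now €2660.50.

€50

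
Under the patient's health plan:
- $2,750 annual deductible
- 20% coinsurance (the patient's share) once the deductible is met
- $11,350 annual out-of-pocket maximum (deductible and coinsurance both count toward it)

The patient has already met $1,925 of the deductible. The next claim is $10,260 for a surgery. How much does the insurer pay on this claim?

Deductible still to meet: $2,750 − $1,925 = $825.
That leaves $10,260 − $825 = $9,435 for coinsurance.
Coinsurance: $9,435 × 20% = $1,887.
Patient responsibility before any cap: $825 + $1,887 = $2,712.
Year-to-date out-of-pocket becomes $1,925 + $2,712 = $4,637, still under the $11,350 maximum, so no cap applies.
The plan picks up $10,260 − $2,712 = $7,548.

$7,548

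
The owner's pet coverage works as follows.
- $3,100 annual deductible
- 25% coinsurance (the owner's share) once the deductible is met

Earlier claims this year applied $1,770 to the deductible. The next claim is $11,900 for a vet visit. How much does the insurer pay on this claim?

Deductible still to meet: $3,100 − $1,770 = $1,330.
That leaves $11,900 − $1,330 = $10,570 for coinsurance.
25% of $10,570 = $2,642.50 falls to the owner.
That puts the owner's cost at $1,330 + $2,642.50 = $3,972.50.
Insurer pays the balance: $11,900 − $3,972.50 = $7,927.50.

$7,927.50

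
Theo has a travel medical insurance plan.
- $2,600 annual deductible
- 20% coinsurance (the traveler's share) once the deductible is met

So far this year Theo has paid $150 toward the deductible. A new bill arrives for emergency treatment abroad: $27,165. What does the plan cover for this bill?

$19,772

Deductible still to meet: $2,600 − $150 = $2,450.
After the $2,450 deductible portion, $27,165 − $2,450 = $24,715 is subject to coinsurance.
Coinsurance: $24,715 × 20% = $4,943.
So the traveler owes $2,450 + $4,943 = $7,393.
Insurer pays the balance: $27,165 − $7,393 = $19,772.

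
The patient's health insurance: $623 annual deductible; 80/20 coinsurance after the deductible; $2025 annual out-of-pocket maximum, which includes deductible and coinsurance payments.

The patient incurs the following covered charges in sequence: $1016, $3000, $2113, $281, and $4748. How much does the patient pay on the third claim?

$422.60

Claim 1 ($1016): deductible takes $623, $393 remains; 20% of $393 = $78.60. Patient owes $701.60 (running OOP $701.60).
Claim 2 ($3000): 20% coinsurance on $3000 = $600. Patient pays $600; OOP now $1301.60.
Claim 3 ($2113): deductible met; 20% of $2113 = $422.60. Patient owes $422.60 (running OOP $1724.20).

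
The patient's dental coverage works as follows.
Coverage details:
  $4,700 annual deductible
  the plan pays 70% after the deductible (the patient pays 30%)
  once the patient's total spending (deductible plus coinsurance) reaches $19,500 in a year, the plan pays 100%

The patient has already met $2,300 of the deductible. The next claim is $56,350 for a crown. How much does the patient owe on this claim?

$17,200

$2,300 of the $4,700 deductible is already met, leaving $2,400.
That leaves $56,350 − $2,400 = $53,950 for coinsurance.
Patient's 30% share of $53,950 is $16,185.
That puts the patient's cost at $2,400 + $16,185 = $18,585 before any cap.
That would bring total out-of-pocket to $20,885, past the $19,500 cap. The patient is capped at $19,500 − $2,300 = $17,200 on this claim.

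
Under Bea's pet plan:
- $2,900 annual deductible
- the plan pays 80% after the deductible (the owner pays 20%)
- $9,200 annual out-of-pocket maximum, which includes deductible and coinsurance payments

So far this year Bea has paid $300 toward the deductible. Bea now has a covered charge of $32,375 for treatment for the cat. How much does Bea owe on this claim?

Remaining deductible: $2,900 − $300 = $2,600.
That leaves $32,375 − $2,600 = $29,775 for coinsurance.
Coinsurance: $29,775 × 20% = $5,955.
That puts the owner's cost at $2,600 + $5,955 = $8,555 before any cap.
Year-to-date out-of-pocket becomes $300 + $8,555 = $8,855, still under the $9,200 maximum, so no cap applies.

$8,555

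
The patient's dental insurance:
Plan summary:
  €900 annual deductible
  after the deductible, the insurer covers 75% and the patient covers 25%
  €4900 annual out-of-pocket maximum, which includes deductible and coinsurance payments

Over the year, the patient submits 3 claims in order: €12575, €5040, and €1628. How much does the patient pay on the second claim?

€1081.25

Claim 1 (€12575): €900 to deductible, leaving €11675; 25% of €11675 = €2918.75. Patient pays €3818.75; OOP now €3818.75.
Claim 2 (€5040): deductible met; 25% of €5040 = €1260. Adding that to €3818.75 gives €5078.75, past the €4900 cap; patient pays only €4900 − €3818.75 = €1081.25.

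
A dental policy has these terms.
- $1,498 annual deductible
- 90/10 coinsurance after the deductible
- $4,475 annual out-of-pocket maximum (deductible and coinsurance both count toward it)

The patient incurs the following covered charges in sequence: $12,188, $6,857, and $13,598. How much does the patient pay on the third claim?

#1 ($12,188): $1,498 finishes the deductible; $10,690 goes to coinsurance; patient's 10% is $1,069. Patient pays $2,567; OOP now $2,567.
#2 ($6,857): deductible met; 10% of $6,857 = $685.70. Patient pays $685.70; OOP now $3,252.70.
#3 ($13,598): deductible already satisfied, so patient's share is 10% × $13,598 = $1,359.80. Adding that to $3,252.70 gives $4,612.50, past the $4,475 cap; patient pays only $4,475 − $3,252.70 = $1,222.30.

$1,222.30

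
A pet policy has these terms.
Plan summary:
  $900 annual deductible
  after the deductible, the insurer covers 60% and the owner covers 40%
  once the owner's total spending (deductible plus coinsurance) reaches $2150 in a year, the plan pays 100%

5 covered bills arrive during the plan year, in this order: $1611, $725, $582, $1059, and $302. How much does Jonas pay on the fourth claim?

#1 ($1611): deductible takes $900, $711 remains; 40% of $711 = $284.40. Owner pays $1184.40; OOP now $1184.40.
#2 ($725): deductible met; 40% of $725 = $290. Cost to owner: $290. OOP to date $1474.40.
#3 ($582): 40% coinsurance on $582 = $232.80. Owner owes $232.80 (running OOP $1707.20).
#4 ($1059): deductible already satisfied, so owner's share is 40% × $1059 = $423.60. Owner owes $423.60 (running OOP $2130.80).

$423.60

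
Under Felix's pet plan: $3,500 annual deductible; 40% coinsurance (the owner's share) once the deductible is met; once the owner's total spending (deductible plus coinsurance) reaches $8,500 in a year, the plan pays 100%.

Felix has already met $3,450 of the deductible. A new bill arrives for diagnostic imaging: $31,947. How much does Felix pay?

$5,050

$3,450 of the $3,500 deductible is already met, leaving $50.
The remaining $31,897 (= $31,947 − $50) moves to coinsurance.
Owner's 40% share of $31,897 is $12,758.80.
That puts the owner's cost at $50 + $12,758.80 = $12,808.80 before any cap.
That would bring total out-of-pocket to $16,258.80, past the $8,500 cap. The owner is capped at $8,500 − $3,450 = $5,050 on this claim.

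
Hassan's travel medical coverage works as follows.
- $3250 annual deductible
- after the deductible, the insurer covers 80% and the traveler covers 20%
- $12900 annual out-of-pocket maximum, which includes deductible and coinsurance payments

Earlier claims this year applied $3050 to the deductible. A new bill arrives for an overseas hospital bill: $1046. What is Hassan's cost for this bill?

$3050 of the $3250 deductible is already met, leaving $200.
After the $200 deductible portion, $1046 − $200 = $846 is subject to coinsurance.
Coinsurance: $846 × 20% = $169.20.
Traveler responsibility before any cap: $200 + $169.20 = $369.20.
Cumulative spending $3050 + $369.20 = $3419.20 stays under the $12900 maximum.

$369.20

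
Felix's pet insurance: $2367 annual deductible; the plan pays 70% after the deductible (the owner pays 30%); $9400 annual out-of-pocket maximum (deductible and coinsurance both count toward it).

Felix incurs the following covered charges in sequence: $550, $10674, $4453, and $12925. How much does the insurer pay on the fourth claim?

Bill 1, $550: fully absorbed by the deductible. Cost to owner: $550. OOP to date $550. Plan pays $550 − $550 = $0.
Bill 2, $10674: deductible takes $1817, $8857 remains; coinsurance $8857 × 30% = $2657.10. Owner owes $4474.10 (running OOP $5024.10). Insurer: $10674 − $4474.10 = $6199.90.
Bill 3, $4453: 30% coinsurance on $4453 = $1335.90. Cost to owner: $1335.90. OOP to date $6360. Plan pays $4453 − $1335.90 = $3117.10.
Bill 4, $12925: deductible met; 30% of $12925 = $3877.50. OOP would hit $10237.50 > $9400, so the cap limits the owner to $9400 − $6360 = $3040. Insurer: $12925 − $3040 = $9885.

$9885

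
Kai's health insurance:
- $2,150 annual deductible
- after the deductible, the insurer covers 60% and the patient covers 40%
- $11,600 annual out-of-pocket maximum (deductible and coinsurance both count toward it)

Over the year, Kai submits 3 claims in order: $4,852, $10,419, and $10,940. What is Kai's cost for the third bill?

Claim 1 ($4,852): deductible takes $2,150, $2,702 remains; 40% of $2,702 = $1,080.80. Patient owes $3,230.80 (running OOP $3,230.80).
Claim 2 ($10,419): deductible met; 40% of $10,419 = $4,167.60. Cost to patient: $4,167.60. OOP to date $7,398.40.
Claim 3 ($10,940): deductible met; 40% of $10,940 = $4,376. That would push OOP to $11,774.40, over the $11,600 cap, so patient pays $11,600 − $7,398.40 = $4,201.60.

$4,201.60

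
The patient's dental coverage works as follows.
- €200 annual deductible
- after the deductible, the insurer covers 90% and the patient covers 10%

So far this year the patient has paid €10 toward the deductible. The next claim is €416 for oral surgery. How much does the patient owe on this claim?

Remaining deductible: €200 − €10 = €190.
After the €190 deductible portion, €416 − €190 = €226 is subject to coinsurance.
Patient's 10% share of €226 is €22.60.
Patient responsibility: €190 + €22.60 = €212.60.

€212.60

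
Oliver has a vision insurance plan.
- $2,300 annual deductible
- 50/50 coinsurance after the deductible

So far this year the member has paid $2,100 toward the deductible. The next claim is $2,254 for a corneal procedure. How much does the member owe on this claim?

$1,227

$2,100 of the $2,300 deductible is already met, leaving $200.
The remaining $2,054 (= $2,254 − $200) moves to coinsurance.
Coinsurance: $2,054 × 50% = $1,027.
That puts the member's cost at $200 + $1,027 = $1,227.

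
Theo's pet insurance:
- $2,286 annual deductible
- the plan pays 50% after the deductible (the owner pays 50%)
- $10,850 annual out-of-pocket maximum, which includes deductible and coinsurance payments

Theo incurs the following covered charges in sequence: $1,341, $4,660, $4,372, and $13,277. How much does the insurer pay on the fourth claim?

Claim 1 ($1,341): entire amount goes to the deductible. Owner owes $1,341 (running OOP $1,341). Plan pays $1,341 − $1,341 = $0.
Claim 2 ($4,660): deductible takes $945, $3,715 remains; owner's 50% is $1,857.50. Owner owes $2,802.50 (running OOP $4,143.50). Plan pays $4,660 − $2,802.50 = $1,857.50.
Claim 3 ($4,372): 50% coinsurance on $4,372 = $2,186. Cost to owner: $2,186. OOP to date $6,329.50. Insurer: $4,372 − $2,186 = $2,186.
Claim 4 ($13,277): 50% coinsurance on $13,277 = $6,638.50. OOP would hit $12,968 > $10,850, so the cap limits the owner to $10,850 − $6,329.50 = $4,520.50. Plan pays $13,277 − $4,520.50 = $8,756.50.

$8,756.50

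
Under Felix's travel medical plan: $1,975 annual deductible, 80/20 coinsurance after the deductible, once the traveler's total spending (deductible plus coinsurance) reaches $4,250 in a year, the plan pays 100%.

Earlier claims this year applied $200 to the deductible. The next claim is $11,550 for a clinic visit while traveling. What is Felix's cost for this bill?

Remaining deductible: $1,975 − $200 = $1,775.
After the $1,775 deductible portion, $11,550 − $1,775 = $9,775 is subject to coinsurance.
Traveler's 20% share of $9,775 is $1,955.
So the traveler owes $1,775 + $1,955 = $3,730 before any cap.
Total out-of-pocket so far would be $200 + $3,730 = $3,930, below the $4,250 cap — no reduction.

$3,730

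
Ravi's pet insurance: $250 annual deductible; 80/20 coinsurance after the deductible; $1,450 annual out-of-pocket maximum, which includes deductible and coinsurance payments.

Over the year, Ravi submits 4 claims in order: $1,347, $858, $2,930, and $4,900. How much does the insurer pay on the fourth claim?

$4,677

Claim 1 — $1,347: $250 to deductible, leaving $1,097; 20% of $1,097 = $219.40. Owner pays $469.40; OOP now $469.40. Insurer: $1,347 − $469.40 = $877.60.
Claim 2 — $858: deductible met; 20% of $858 = $171.60. Cost to owner: $171.60. OOP to date $641. Insurer: $858 − $171.60 = $686.40.
Claim 3 — $2,930: 20% coinsurance on $2,930 = $586. Owner pays $586; OOP now $1,227. Insurer: $2,930 − $586 = $2,344.
Claim 4 — $4,900: deductible already satisfied, so owner's share is 20% × $4,900 = $980. That would push OOP to $2,207, over the $1,450 cap, so owner pays $1,450 − $1,227 = $223. Insurer: $4,900 − $223 = $4,677.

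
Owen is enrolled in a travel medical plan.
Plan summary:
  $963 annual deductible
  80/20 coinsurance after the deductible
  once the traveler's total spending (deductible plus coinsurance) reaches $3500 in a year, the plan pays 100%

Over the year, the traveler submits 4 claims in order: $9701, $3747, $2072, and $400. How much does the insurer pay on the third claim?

#1 ($9701): $963 to deductible, leaving $8738; coinsurance $8738 × 20% = $1747.60. Cost to traveler: $2710.60. OOP to date $2710.60. Plan pays $9701 − $2710.60 = $6990.40.
#2 ($3747): deductible already satisfied, so traveler's share is 20% × $3747 = $749.40. Traveler owes $749.40 (running OOP $3460). Insurer: $3747 − $749.40 = $2997.60.
#3 ($2072): 20% coinsurance on $2072 = $414.40. That would push OOP to $3874.40, over the $3500 cap, so traveler pays $3500 − $3460 = $40. Insurer: $2072 − $40 = $2032.

$2032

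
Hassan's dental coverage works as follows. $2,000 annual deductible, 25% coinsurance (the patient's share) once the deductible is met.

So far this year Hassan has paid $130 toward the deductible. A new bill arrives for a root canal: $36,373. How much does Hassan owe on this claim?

$130 of the $2,000 deductible is already met, leaving $1,870.
The remaining $34,503 (= $36,373 − $1,870) moves to coinsurance.
25% of $34,503 = $8,625.75 falls to the patient.
That puts the patient's cost at $1,870 + $8,625.75 = $10,495.75.

$10,495.75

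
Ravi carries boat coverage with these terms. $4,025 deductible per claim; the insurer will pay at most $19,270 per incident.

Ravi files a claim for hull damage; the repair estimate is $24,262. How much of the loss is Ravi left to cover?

After the deductible, $24,262 − $4,025 = $20,237 remains.
The $19,270 per-incident cap binds; insurer pays $19,270.
The owner bears the rest of the original loss: $24,262 − $19,270 = $4,992.

$4,992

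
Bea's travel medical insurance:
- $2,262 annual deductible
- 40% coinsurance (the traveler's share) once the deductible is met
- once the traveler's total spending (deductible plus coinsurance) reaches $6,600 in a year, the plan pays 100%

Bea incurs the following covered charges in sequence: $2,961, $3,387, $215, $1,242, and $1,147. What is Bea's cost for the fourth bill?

Claim 1 ($2,961): $2,262 to deductible, leaving $699; traveler's 40% is $279.60. Traveler pays $2,541.60; OOP now $2,541.60.
Claim 2 ($3,387): 40% coinsurance on $3,387 = $1,354.80. Traveler owes $1,354.80 (running OOP $3,896.40).
Claim 3 ($215): 40% coinsurance on $215 = $86. Traveler pays $86; OOP now $3,982.40.
Claim 4 ($1,242): deductible already satisfied, so traveler's share is 40% × $1,242 = $496.80. Traveler owes $496.80 (running OOP $4,479.20).

$496.80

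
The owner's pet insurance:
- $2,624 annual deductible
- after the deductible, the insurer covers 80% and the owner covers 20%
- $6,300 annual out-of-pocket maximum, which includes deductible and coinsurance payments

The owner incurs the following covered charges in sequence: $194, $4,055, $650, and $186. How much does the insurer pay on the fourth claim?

Claim 1 — $194: fully absorbed by the deductible. Owner owes $194 (running OOP $194). Insurer: $194 − $194 = $0.
Claim 2 — $4,055: $2,430 to deductible, leaving $1,625; 20% of $1,625 = $325. Cost to owner: $2,755. OOP to date $2,949. Insurer: $4,055 − $2,755 = $1,300.
Claim 3 — $650: deductible already satisfied, so owner's share is 20% × $650 = $130. Owner owes $130 (running OOP $3,079). Insurer: $650 − $130 = $520.
Claim 4 — $186: deductible met; 20% of $186 = $37.20. Owner owes $37.20 (running OOP $3,116.20). Plan pays $186 − $37.20 = $148.80.

$148.80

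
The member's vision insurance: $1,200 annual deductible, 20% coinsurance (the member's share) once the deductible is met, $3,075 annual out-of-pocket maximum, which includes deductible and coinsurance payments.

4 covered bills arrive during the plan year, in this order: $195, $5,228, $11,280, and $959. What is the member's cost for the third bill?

Claim 1 ($195): all of it applies to the deductible. Member owes $195 (running OOP $195).
Claim 2 ($5,228): $1,005 to deductible, leaving $4,223; 20% of $4,223 = $844.60. Member pays $1,849.60; OOP now $2,044.60.
Claim 3 ($11,280): deductible already satisfied, so member's share is 20% × $11,280 = $2,256. That would push OOP to $4,300.60, over the $3,075 cap, so member pays $3,075 − $2,044.60 = $1,030.40.

$1,030.40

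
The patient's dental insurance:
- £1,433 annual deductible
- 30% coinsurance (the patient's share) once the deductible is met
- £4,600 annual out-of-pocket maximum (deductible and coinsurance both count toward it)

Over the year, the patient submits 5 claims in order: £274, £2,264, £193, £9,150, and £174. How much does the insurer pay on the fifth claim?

£141.40

Bill 1, £274: entire amount goes to the deductible. Patient pays £274; OOP now £274. Plan pays £274 − £274 = £0.
Bill 2, £2,264: £1,159 to deductible, leaving £1,105; 30% of £1,105 = £331.50. Patient pays £1,490.50; OOP now £1,764.50. Insurer: £2,264 − £1,490.50 = £773.50.
Bill 3, £193: deductible already satisfied, so patient's share is 30% × £193 = £57.90. Cost to patient: £57.90. OOP to date £1,822.40. Insurer: £193 − £57.90 = £135.10.
Bill 4, £9,150: deductible already satisfied, so patient's share is 30% × £9,150 = £2,745. Patient pays £2,745; OOP now £4,567.40. Plan pays £9,150 − £2,745 = £6,405.
Bill 5, £174: deductible already satisfied, so patient's share is 30% × £174 = £52.20. OOP would hit £4,619.60 > £4,600, so the cap limits the patient to £4,600 − £4,567.40 = £32.60. Insurer: £174 − £32.60 = £141.40.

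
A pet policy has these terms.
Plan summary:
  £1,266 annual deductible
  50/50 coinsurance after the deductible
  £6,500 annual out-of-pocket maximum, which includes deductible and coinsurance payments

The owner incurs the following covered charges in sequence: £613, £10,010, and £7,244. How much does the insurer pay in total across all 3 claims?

Claim 1 (£613): entire amount goes to the deductible. Cost to owner: £613. OOP to date £613. Plan pays £613 − £613 = £0.
Claim 2 (£10,010): deductible takes £653, £9,357 remains; coinsurance £9,357 × 50% = £4,678.50. Owner pays £5,331.50; OOP now £5,944.50. Plan pays £10,010 − £5,331.50 = £4,678.50.
Claim 3 (£7,244): deductible already satisfied, so owner's share is 50% × £7,244 = £3,622. Adding that to £5,944.50 gives £9,566.50, past the £6,500 cap; owner pays only £6,500 − £5,944.50 = £555.50. Plan pays £7,244 − £555.50 = £6,688.50.
Insurer total: £0 + £4,678.50 + £6,688.50 = £11,367.

£11,367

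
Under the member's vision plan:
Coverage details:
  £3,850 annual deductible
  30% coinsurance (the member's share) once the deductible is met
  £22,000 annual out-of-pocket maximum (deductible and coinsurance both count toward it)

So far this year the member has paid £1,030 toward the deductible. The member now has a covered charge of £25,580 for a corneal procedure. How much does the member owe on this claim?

£9,648

Deductible still to meet: £3,850 − £1,030 = £2,820.
After the £2,820 deductible portion, £25,580 − £2,820 = £22,760 is subject to coinsurance.
30% of £22,760 = £6,828 falls to the member.
So the member owes £2,820 + £6,828 = £9,648 before any cap.
Cumulative spending £1,030 + £9,648 = £10,678 stays under the £22,000 maximum.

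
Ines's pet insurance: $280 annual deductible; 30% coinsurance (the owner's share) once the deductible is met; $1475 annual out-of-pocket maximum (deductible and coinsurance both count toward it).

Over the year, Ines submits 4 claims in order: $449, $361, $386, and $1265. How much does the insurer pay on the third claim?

$270.20

Claim 1 — $449: $280 to deductible, leaving $169; coinsurance $169 × 30% = $50.70. Cost to owner: $330.70. OOP to date $330.70. Insurer: $449 − $330.70 = $118.30.
Claim 2 — $361: 30% coinsurance on $361 = $108.30. Owner owes $108.30 (running OOP $439). Insurer: $361 − $108.30 = $252.70.
Claim 3 — $386: deductible met; 30% of $386 = $115.80. Owner owes $115.80 (running OOP $554.80). Plan pays $386 − $115.80 = $270.20.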